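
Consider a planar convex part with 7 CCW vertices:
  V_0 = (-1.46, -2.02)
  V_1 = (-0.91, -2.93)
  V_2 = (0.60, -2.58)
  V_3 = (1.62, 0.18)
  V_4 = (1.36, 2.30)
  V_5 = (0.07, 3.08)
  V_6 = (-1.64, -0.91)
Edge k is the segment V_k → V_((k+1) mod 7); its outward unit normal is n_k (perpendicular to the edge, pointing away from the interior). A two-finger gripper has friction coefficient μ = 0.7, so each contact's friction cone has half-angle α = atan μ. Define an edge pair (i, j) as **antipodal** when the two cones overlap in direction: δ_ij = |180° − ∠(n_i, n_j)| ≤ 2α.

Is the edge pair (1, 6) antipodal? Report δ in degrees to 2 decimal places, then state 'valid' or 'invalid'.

α = atan 0.7 = 34.99°;  2α = 69.98°
edge 1: e_1 = (+1.51, +0.35);  n_1 = (+0.2258, -0.9742)
edge 6: e_6 = (+0.18, -1.11);  n_6 = (-0.9871, -0.1601)
∠(n_1, n_6) = 93.84°
δ = |180° − 93.84°| = 86.16°
86.16° > 2α = 69.98°  →  invalid

δ = 86.16°, invalid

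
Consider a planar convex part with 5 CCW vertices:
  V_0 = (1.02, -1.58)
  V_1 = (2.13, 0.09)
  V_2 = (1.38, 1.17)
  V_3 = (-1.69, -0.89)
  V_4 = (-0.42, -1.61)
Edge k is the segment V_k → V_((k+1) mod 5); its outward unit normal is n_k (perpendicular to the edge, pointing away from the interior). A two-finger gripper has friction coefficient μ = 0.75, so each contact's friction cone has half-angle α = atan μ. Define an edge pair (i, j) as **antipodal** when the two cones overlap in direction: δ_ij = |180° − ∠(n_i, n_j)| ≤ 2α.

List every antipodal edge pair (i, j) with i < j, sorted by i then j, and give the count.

α = atan 0.75 = 36.87°;  2α = 73.74°
n_0 = (+0.8328, -0.5535)
n_1 = (+0.8214, +0.5704)
n_2 = (-0.5572, +0.8304)
n_3 = (-0.4932, -0.8699)
n_4 = (+0.0208, -0.9998)
  (0,1): δ = 111.61°  ·
  (0,2): δ = 22.53°  ✓
  (0,3): δ = 94.06°  ·
  (0,4): δ = 124.80°  ·
  (1,2): δ = 90.92°  ·
  (1,3): δ = 25.67°  ✓
  (1,4): δ = 56.42°  ✓
  (2,3): δ = 63.41°  ✓
  (2,4): δ = 32.67°  ✓
  (3,4): δ = 149.26°  ·
antipodal pairs: 5

count = 5; pairs: (0,2), (1,3), (1,4), (2,3), (2,4)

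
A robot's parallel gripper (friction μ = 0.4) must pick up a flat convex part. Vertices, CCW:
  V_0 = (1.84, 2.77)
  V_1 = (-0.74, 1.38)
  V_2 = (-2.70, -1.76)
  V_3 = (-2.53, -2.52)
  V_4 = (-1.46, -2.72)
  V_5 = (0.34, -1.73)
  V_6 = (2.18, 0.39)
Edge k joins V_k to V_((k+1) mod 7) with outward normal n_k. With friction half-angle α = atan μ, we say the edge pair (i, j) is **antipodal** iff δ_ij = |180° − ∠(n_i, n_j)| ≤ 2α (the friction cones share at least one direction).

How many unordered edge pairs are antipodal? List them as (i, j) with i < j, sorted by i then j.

α = atan 0.4 = 21.80°;  2α = 43.60°
n_0 = (-0.4743, +0.8804)
n_1 = (-0.8483, +0.5295)
n_2 = (-0.9759, -0.2183)
n_3 = (-0.1837, -0.9830)
n_4 = (+0.4819, -0.8762)
n_5 = (+0.7552, -0.6555)
n_6 = (+0.9899, +0.1414)
  (0,1): δ = 150.29°  ·
  (0,2): δ = 105.71°  ·
  (0,3): δ = 38.90°  ✓
  (0,4): δ = 0.50°  ✓
  (0,5): δ = 20.73°  ✓
  (0,6): δ = 69.82°  ·
  (1,2): δ = 135.42°  ·
  (1,3): δ = 68.61°  ·
  (1,4): δ = 29.22°  ✓
  (1,5): δ = 8.98°  ✓
  (1,6): δ = 40.10°  ✓
  (2,3): δ = 113.20°  ·
  (2,4): δ = 73.80°  ·
  (2,5): δ = 53.56°  ·
  (2,6): δ = 4.48°  ✓
  (3,4): δ = 140.60°  ·
  (3,5): δ = 120.37°  ·
  (3,6): δ = 71.28°  ·
  (4,5): δ = 159.77°  ·
  (4,6): δ = 110.68°  ·
  (5,6): δ = 130.91°  ·
antipodal pairs: 7

count = 7; pairs: (0,3), (0,4), (0,5), (1,4), (1,5), (1,6), (2,6)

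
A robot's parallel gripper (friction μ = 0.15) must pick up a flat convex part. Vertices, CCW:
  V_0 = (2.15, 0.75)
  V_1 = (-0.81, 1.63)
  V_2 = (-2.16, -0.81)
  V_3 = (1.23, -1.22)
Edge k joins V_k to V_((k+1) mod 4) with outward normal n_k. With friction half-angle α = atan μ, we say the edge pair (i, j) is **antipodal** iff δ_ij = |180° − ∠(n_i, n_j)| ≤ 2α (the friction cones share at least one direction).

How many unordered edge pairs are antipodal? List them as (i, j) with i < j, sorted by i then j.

α = atan 0.15 = 8.53°;  2α = 17.06°
n_0 = (+0.2850, +0.9585)
n_1 = (-0.8750, +0.4841)
n_2 = (-0.1201, -0.9928)
n_3 = (+0.9061, -0.4231)
  (0,1): δ = 102.40°  ·
  (0,2): δ = 9.66°  ✓
  (0,3): δ = 81.52°  ·
  (1,2): δ = 67.94°  ·
  (1,3): δ = 3.92°  ✓
  (2,3): δ = 108.14°  ·
antipodal pairs: 2

count = 2; pairs: (0,2), (1,3)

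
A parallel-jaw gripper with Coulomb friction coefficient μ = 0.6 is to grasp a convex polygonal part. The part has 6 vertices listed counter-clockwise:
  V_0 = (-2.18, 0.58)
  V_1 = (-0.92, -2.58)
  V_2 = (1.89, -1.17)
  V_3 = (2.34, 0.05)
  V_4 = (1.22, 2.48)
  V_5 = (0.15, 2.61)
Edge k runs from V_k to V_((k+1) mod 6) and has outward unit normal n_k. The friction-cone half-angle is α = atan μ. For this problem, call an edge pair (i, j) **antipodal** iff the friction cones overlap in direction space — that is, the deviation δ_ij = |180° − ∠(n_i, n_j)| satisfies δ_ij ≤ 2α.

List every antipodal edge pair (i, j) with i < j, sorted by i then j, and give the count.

α = atan 0.6 = 30.96°;  2α = 61.93°
n_0 = (-0.9289, -0.3704)
n_1 = (+0.4485, -0.8938)
n_2 = (+0.9382, -0.3461)
n_3 = (+0.9082, +0.4186)
n_4 = (+0.1206, +0.9927)
n_5 = (-0.6569, +0.7540)
  (0,1): δ = 85.09°  ·
  (0,2): δ = 41.99°  ✓
  (0,3): δ = 3.01°  ✓
  (0,4): δ = 61.33°  ✓
  (0,5): δ = 109.32°  ·
  (1,2): δ = 136.89°  ·
  (1,3): δ = 91.90°  ·
  (1,4): δ = 33.57°  ✓
  (1,5): δ = 14.42°  ✓
  (2,3): δ = 135.01°  ·
  (2,4): δ = 76.68°  ·
  (2,5): δ = 28.69°  ✓
  (3,4): δ = 121.67°  ·
  (3,5): δ = 73.68°  ·
  (4,5): δ = 132.01°  ·
antipodal pairs: 6

count = 6; pairs: (0,2), (0,3), (0,4), (1,4), (1,5), (2,5)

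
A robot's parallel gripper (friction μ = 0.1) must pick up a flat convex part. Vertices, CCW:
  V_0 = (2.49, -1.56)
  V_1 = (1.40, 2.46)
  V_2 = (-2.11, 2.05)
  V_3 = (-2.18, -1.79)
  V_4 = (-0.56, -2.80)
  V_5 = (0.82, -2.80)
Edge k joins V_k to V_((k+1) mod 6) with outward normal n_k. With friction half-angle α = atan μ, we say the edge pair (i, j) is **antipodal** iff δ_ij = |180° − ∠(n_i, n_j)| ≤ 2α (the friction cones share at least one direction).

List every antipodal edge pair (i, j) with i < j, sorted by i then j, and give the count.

count = 1; pairs: (1,4)

α = atan 0.1 = 5.71°;  2α = 11.42°
n_0 = (+0.9652, +0.2617)
n_1 = (-0.1160, +0.9932)
n_2 = (-0.9998, +0.0182)
n_3 = (-0.5291, -0.8486)
n_4 = (+0.0000, -1.0000)
n_5 = (+0.5961, -0.8029)
  (0,1): δ = 98.51°  ·
  (0,2): δ = 16.22°  ·
  (0,3): δ = 42.89°  ·
  (0,4): δ = 74.83°  ·
  (0,5): δ = 111.42°  ·
  (1,2): δ = 97.71°  ·
  (1,3): δ = 38.60°  ·
  (1,4): δ = 6.66°  ✓
  (1,5): δ = 29.93°  ·
  (2,3): δ = 120.90°  ·
  (2,4): δ = 88.96°  ·
  (2,5): δ = 52.36°  ·
  (3,4): δ = 148.06°  ·
  (3,5): δ = 111.46°  ·
  (4,5): δ = 143.41°  ·
antipodal pairs: 1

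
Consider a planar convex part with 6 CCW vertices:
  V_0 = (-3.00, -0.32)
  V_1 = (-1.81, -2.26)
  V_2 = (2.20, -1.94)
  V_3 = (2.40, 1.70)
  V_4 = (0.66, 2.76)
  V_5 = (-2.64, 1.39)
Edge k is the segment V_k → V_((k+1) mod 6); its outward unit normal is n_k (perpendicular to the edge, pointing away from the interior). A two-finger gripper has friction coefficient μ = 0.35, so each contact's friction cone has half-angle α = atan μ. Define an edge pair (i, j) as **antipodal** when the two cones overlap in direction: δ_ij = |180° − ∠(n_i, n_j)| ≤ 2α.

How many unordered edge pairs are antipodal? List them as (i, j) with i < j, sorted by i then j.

α = atan 0.35 = 19.29°;  2α = 38.58°
n_0 = (-0.8524, -0.5229)
n_1 = (+0.0795, -0.9968)
n_2 = (+0.9985, -0.0549)
n_3 = (+0.5203, +0.8540)
n_4 = (-0.3834, +0.9236)
n_5 = (-0.9785, +0.2060)
  (0,1): δ = 116.96°  ·
  (0,2): δ = 34.67°  ✓
  (0,3): δ = 27.13°  ✓
  (0,4): δ = 81.02°  ·
  (0,5): δ = 136.59°  ·
  (1,2): δ = 97.71°  ·
  (1,3): δ = 35.91°  ✓
  (1,4): δ = 17.98°  ✓
  (1,5): δ = 73.55°  ·
  (2,3): δ = 118.20°  ·
  (2,4): δ = 64.31°  ·
  (2,5): δ = 8.74°  ✓
  (3,4): δ = 126.10°  ·
  (3,5): δ = 70.54°  ·
  (4,5): δ = 124.43°  ·
antipodal pairs: 5

count = 5; pairs: (0,2), (0,3), (1,3), (1,4), (2,5)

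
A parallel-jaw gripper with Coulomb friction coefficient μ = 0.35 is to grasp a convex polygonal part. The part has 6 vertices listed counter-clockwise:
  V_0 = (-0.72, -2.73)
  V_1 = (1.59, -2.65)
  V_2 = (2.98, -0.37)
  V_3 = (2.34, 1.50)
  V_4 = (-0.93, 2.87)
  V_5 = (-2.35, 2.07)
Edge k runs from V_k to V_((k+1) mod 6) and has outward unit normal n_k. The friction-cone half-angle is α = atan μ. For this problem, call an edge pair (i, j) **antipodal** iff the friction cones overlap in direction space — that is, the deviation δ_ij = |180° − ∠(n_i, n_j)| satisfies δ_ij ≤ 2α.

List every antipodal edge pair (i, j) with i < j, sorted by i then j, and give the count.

count = 4; pairs: (0,3), (0,4), (1,4), (2,5)

α = atan 0.35 = 19.29°;  2α = 38.58°
n_0 = (+0.0346, -0.9994)
n_1 = (+0.8538, -0.5205)
n_2 = (+0.9461, +0.3238)
n_3 = (+0.3864, +0.9223)
n_4 = (-0.4908, +0.8712)
n_5 = (-0.9469, -0.3215)
  (0,1): δ = 123.35°  ·
  (0,2): δ = 73.09°  ·
  (0,3): δ = 24.72°  ✓
  (0,4): δ = 27.41°  ✓
  (0,5): δ = 106.77°  ·
  (1,2): δ = 129.74°  ·
  (1,3): δ = 81.36°  ·
  (1,4): δ = 29.24°  ✓
  (1,5): δ = 50.13°  ·
  (2,3): δ = 131.63°  ·
  (2,4): δ = 79.50°  ·
  (2,5): δ = 0.14°  ✓
  (3,4): δ = 127.87°  ·
  (3,5): δ = 48.51°  ·
  (4,5): δ = 100.64°  ·
antipodal pairs: 4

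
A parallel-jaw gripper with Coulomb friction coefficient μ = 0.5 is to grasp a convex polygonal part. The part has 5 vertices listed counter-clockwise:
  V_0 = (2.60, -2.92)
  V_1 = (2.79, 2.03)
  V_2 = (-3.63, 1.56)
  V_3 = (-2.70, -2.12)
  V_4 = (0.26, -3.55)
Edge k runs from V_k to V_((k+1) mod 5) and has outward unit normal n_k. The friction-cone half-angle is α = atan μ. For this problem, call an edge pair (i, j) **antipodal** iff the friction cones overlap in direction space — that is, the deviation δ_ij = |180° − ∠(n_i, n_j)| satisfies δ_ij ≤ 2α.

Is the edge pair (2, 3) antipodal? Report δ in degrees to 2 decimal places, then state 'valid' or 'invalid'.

δ = 129.97°, invalid

α = atan 0.5 = 26.57°;  2α = 53.13°
edge 2: e_2 = (+0.93, -3.68);  n_2 = (-0.9695, -0.2450)
edge 3: e_3 = (+2.96, -1.43);  n_3 = (-0.4350, -0.9004)
∠(n_2, n_3) = 50.03°
δ = |180° − 50.03°| = 129.97°
129.97° > 2α = 53.13°  →  invalid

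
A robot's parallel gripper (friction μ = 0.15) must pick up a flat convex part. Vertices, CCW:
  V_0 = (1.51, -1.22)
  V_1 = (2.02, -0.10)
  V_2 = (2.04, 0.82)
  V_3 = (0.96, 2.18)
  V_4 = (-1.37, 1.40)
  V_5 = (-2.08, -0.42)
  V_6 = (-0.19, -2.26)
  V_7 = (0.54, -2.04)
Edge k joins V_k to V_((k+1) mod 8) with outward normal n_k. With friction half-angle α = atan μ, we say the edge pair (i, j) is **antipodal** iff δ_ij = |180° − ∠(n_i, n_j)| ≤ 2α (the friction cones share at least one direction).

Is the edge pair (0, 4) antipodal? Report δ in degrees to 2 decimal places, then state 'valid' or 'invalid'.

δ = 3.17°, valid

α = atan 0.15 = 8.53°;  2α = 17.06°
edge 0: e_0 = (+0.51, +1.12);  n_0 = (+0.9101, -0.4144)
edge 4: e_4 = (-0.71, -1.82);  n_4 = (-0.9316, +0.3634)
∠(n_0, n_4) = 176.83°
δ = |180° − 176.83°| = 3.17°
3.17° ≤ 2α = 17.06°  →  valid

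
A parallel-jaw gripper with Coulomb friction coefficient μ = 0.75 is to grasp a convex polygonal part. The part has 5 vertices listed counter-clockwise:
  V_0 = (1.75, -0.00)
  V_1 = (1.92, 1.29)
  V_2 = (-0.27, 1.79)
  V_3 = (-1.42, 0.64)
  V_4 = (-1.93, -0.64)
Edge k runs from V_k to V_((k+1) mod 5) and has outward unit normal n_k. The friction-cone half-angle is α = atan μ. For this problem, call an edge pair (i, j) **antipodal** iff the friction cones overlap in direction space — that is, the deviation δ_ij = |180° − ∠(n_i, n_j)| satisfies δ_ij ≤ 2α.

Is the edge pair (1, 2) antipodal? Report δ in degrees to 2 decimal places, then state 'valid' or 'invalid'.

δ = 122.14°, invalid

α = atan 0.75 = 36.87°;  2α = 73.74°
edge 1: e_1 = (-2.19, +0.50);  n_1 = (+0.2226, +0.9749)
edge 2: e_2 = (-1.15, -1.15);  n_2 = (-0.7071, +0.7071)
∠(n_1, n_2) = 57.86°
δ = |180° − 57.86°| = 122.14°
122.14° > 2α = 73.74°  →  invalid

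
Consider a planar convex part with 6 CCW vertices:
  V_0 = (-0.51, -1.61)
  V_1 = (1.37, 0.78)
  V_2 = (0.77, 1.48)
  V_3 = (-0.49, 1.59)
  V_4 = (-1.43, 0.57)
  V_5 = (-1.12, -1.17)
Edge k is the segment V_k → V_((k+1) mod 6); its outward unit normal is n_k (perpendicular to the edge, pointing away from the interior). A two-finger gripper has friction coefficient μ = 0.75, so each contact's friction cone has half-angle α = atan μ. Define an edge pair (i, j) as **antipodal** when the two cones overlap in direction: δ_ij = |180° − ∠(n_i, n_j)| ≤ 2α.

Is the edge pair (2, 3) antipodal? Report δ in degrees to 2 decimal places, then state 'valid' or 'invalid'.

α = atan 0.75 = 36.87°;  2α = 73.74°
edge 2: e_2 = (-1.26, +0.11);  n_2 = (+0.0870, +0.9962)
edge 3: e_3 = (-0.94, -1.02);  n_3 = (-0.7354, +0.6777)
∠(n_2, n_3) = 52.33°
δ = |180° − 52.33°| = 127.67°
127.67° > 2α = 73.74°  →  invalid

δ = 127.67°, invalid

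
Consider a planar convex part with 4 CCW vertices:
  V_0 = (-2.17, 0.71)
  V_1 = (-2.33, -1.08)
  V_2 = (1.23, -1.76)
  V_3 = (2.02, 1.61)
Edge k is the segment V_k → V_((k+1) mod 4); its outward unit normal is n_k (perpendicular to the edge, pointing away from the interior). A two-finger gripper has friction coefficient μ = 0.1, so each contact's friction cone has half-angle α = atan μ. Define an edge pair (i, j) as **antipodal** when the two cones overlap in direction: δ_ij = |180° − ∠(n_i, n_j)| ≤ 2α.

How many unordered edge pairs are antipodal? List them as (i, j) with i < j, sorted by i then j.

α = atan 0.1 = 5.71°;  2α = 11.42°
n_0 = (-0.9960, +0.0890)
n_1 = (-0.1876, -0.9822)
n_2 = (+0.9736, -0.2282)
n_3 = (-0.2100, +0.9777)
  (0,1): δ = 95.71°  ·
  (0,2): δ = 8.09°  ✓
  (0,3): δ = 107.23°  ·
  (1,2): δ = 92.38°  ·
  (1,3): δ = 22.94°  ·
  (2,3): δ = 64.68°  ·
antipodal pairs: 1

count = 1; pairs: (0,2)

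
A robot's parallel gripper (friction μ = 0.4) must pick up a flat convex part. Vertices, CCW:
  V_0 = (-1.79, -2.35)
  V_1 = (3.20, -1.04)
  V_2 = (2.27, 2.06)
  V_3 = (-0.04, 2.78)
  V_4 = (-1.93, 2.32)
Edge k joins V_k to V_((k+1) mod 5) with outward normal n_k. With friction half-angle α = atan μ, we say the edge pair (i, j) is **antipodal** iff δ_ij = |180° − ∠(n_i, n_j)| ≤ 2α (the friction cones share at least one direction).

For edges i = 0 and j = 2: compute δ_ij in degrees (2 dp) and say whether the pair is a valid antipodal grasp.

α = atan 0.4 = 21.80°;  2α = 43.60°
edge 0: e_0 = (+4.99, +1.31);  n_0 = (+0.2539, -0.9672)
edge 2: e_2 = (-2.31, +0.72);  n_2 = (+0.2976, +0.9547)
∠(n_0, n_2) = 147.98°
δ = |180° − 147.98°| = 32.02°
32.02° ≤ 2α = 43.60°  →  valid

δ = 32.02°, valid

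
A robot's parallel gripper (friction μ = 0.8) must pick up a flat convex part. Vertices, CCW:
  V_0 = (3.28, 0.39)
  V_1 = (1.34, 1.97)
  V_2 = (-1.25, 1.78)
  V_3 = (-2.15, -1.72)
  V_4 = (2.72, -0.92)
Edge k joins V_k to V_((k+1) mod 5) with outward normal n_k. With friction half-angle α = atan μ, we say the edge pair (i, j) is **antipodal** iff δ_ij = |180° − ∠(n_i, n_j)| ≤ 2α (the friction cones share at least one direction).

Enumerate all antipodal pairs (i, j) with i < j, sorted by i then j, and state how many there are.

α = atan 0.8 = 38.66°;  2α = 77.32°
n_0 = (+0.6315, +0.7754)
n_1 = (-0.0732, +0.9973)
n_2 = (-0.9685, +0.2490)
n_3 = (+0.1621, -0.9868)
n_4 = (+0.9195, -0.3931)
  (0,1): δ = 136.64°  ·
  (0,2): δ = 65.26°  ✓
  (0,3): δ = 48.49°  ✓
  (0,4): δ = 106.01°  ·
  (1,2): δ = 108.62°  ·
  (1,3): δ = 5.13°  ✓
  (1,4): δ = 62.66°  ✓
  (2,3): δ = 66.25°  ✓
  (2,4): δ = 8.73°  ✓
  (3,4): δ = 122.47°  ·
antipodal pairs: 6

count = 6; pairs: (0,2), (0,3), (1,3), (1,4), (2,3), (2,4)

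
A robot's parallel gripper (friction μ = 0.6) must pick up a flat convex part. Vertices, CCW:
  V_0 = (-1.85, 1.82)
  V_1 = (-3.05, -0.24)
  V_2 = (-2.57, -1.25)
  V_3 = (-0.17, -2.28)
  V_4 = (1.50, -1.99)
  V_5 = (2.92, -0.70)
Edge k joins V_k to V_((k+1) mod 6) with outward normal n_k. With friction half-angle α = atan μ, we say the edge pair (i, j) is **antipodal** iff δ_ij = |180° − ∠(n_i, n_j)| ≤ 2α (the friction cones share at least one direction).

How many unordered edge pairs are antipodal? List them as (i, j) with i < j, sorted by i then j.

count = 5; pairs: (0,3), (0,4), (1,5), (2,5), (3,5)

α = atan 0.6 = 30.96°;  2α = 61.93°
n_0 = (-0.8641, +0.5033)
n_1 = (-0.9032, -0.4292)
n_2 = (-0.3944, -0.9189)
n_3 = (+0.1711, -0.9853)
n_4 = (+0.6724, -0.7402)
n_5 = (+0.4671, +0.8842)
  (0,1): δ = 124.36°  ·
  (0,2): δ = 83.01°  ·
  (0,3): δ = 49.93°  ✓
  (0,4): δ = 17.52°  ✓
  (0,5): δ = 92.37°  ·
  (1,2): δ = 138.65°  ·
  (1,3): δ = 105.57°  ·
  (1,4): δ = 73.17°  ·
  (1,5): δ = 36.73°  ✓
  (2,3): δ = 146.92°  ·
  (2,4): δ = 114.52°  ·
  (2,5): δ = 4.62°  ✓
  (3,4): δ = 147.60°  ·
  (3,5): δ = 37.70°  ✓
  (4,5): δ = 70.10°  ·
antipodal pairs: 5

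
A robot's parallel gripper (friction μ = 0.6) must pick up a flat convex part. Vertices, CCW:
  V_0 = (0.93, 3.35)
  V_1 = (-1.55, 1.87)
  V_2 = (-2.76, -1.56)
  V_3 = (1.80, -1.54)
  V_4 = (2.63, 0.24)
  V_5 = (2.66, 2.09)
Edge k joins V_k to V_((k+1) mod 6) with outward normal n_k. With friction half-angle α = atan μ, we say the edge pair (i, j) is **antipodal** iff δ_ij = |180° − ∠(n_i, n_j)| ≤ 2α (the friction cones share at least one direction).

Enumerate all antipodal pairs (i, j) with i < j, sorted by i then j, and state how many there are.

count = 6; pairs: (0,2), (0,3), (0,4), (1,3), (1,4), (2,5)

α = atan 0.6 = 30.96°;  2α = 61.93°
n_0 = (-0.5125, +0.8587)
n_1 = (-0.9430, +0.3327)
n_2 = (+0.0044, -1.0000)
n_3 = (+0.9063, -0.4226)
n_4 = (+0.9999, -0.0162)
n_5 = (+0.5887, +0.8083)
  (0,1): δ = 140.26°  ·
  (0,2): δ = 30.58°  ✓
  (0,3): δ = 34.17°  ✓
  (0,4): δ = 58.24°  ✓
  (0,5): δ = 113.11°  ·
  (1,2): δ = 70.32°  ·
  (1,3): δ = 5.57°  ✓
  (1,4): δ = 18.50°  ✓
  (1,5): δ = 73.36°  ·
  (2,3): δ = 115.25°  ·
  (2,4): δ = 91.18°  ·
  (2,5): δ = 36.32°  ✓
  (3,4): δ = 155.93°  ·
  (3,5): δ = 101.07°  ·
  (4,5): δ = 125.14°  ·
antipodal pairs: 6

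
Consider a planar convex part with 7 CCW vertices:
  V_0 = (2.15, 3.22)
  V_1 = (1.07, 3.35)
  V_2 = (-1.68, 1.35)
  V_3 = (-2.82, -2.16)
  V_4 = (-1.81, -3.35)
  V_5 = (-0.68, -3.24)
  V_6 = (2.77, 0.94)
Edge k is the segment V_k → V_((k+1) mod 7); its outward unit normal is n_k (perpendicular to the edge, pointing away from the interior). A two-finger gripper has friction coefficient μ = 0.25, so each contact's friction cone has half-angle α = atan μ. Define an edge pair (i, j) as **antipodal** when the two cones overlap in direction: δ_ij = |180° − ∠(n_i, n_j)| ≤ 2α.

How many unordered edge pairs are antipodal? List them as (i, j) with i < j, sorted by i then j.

count = 4; pairs: (0,4), (1,5), (2,5), (3,6)

α = atan 0.25 = 14.04°;  2α = 28.07°
n_0 = (+0.1195, +0.9928)
n_1 = (-0.5882, +0.8087)
n_2 = (-0.9511, +0.3089)
n_3 = (-0.7624, -0.6471)
n_4 = (+0.0969, -0.9953)
n_5 = (+0.7712, -0.6365)
n_6 = (+0.9650, +0.2624)
  (0,1): δ = 137.11°  ·
  (0,2): δ = 101.13°  ·
  (0,3): δ = 42.81°  ·
  (0,4): δ = 12.42°  ✓
  (0,5): δ = 57.33°  ·
  (0,6): δ = 112.08°  ·
  (1,2): δ = 144.02°  ·
  (1,3): δ = 85.70°  ·
  (1,4): δ = 30.47°  ·
  (1,5): δ = 14.44°  ✓
  (1,6): δ = 69.19°  ·
  (2,3): δ = 121.68°  ·
  (2,4): δ = 66.45°  ·
  (2,5): δ = 21.54°  ✓
  (2,6): δ = 33.21°  ·
  (3,4): δ = 124.76°  ·
  (3,5): δ = 79.86°  ·
  (3,6): δ = 25.11°  ✓
  (4,5): δ = 135.09°  ·
  (4,6): δ = 80.35°  ·
  (5,6): δ = 125.25°  ·
antipodal pairs: 4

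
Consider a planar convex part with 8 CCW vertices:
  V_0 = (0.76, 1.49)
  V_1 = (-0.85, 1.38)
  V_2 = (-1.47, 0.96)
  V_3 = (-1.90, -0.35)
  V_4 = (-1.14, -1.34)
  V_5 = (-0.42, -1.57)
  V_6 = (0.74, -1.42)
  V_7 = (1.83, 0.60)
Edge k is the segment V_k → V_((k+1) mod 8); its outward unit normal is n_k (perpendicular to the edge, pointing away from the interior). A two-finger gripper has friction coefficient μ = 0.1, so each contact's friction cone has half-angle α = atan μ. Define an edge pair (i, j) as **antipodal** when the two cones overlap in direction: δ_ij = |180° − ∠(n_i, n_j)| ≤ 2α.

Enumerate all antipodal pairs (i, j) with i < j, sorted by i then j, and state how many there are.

α = atan 0.1 = 5.71°;  2α = 11.42°
n_0 = (-0.0682, +0.9977)
n_1 = (-0.5608, +0.8279)
n_2 = (-0.9501, +0.3119)
n_3 = (-0.7932, -0.6089)
n_4 = (-0.3043, -0.9526)
n_5 = (+0.1282, -0.9917)
n_6 = (+0.8801, -0.4749)
n_7 = (+0.6395, +0.7688)
  (0,1): δ = 149.79°  ·
  (0,2): δ = 112.08°  ·
  (0,3): δ = 56.40°  ·
  (0,4): δ = 21.62°  ·
  (0,5): δ = 3.46°  ✓
  (0,6): δ = 57.74°  ·
  (0,7): δ = 136.34°  ·
  (1,2): δ = 142.29°  ·
  (1,3): δ = 86.60°  ·
  (1,4): δ = 51.83°  ·
  (1,5): δ = 26.75°  ·
  (1,6): δ = 27.53°  ·
  (1,7): δ = 106.13°  ·
  (2,3): δ = 124.32°  ·
  (2,4): δ = 89.54°  ·
  (2,5): δ = 64.46°  ·
  (2,6): δ = 10.18°  ✓
  (2,7): δ = 68.42°  ·
  (3,4): δ = 145.23°  ·
  (3,5): δ = 120.14°  ·
  (3,6): δ = 65.86°  ·
  (3,7): δ = 12.73°  ·
  (4,5): δ = 154.92°  ·
  (4,6): δ = 100.64°  ·
  (4,7): δ = 22.04°  ·
  (5,6): δ = 125.72°  ·
  (5,7): δ = 47.12°  ·
  (6,7): δ = 101.40°  ·
antipodal pairs: 2

count = 2; pairs: (0,5), (2,6)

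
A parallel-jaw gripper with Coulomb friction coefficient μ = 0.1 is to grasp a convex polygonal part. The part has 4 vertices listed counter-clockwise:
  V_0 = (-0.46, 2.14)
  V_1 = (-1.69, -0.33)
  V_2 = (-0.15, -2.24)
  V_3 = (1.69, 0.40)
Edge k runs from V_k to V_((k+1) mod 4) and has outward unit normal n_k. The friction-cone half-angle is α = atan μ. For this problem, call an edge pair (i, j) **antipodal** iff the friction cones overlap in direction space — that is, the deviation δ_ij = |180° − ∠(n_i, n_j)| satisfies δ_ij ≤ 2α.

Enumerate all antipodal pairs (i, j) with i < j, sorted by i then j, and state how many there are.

α = atan 0.1 = 5.71°;  2α = 11.42°
n_0 = (-0.8952, +0.4458)
n_1 = (-0.7785, -0.6277)
n_2 = (+0.8204, -0.5718)
n_3 = (+0.6291, +0.7773)
  (0,1): δ = 114.65°  ·
  (0,2): δ = 8.40°  ✓
  (0,3): δ = 77.49°  ·
  (1,2): δ = 73.75°  ·
  (1,3): δ = 12.14°  ·
  (2,3): δ = 94.11°  ·
antipodal pairs: 1

count = 1; pairs: (0,2)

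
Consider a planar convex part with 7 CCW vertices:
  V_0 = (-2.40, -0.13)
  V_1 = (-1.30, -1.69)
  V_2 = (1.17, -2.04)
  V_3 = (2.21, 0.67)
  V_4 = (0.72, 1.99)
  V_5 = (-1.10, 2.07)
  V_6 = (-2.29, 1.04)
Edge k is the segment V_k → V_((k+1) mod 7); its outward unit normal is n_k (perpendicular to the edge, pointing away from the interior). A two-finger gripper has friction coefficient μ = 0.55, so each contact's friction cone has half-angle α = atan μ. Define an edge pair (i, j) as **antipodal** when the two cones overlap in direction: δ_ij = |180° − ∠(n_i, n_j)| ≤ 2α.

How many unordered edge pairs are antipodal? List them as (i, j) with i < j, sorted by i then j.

α = atan 0.55 = 28.81°;  2α = 57.62°
n_0 = (-0.8173, -0.5763)
n_1 = (-0.1403, -0.9901)
n_2 = (+0.9336, -0.3583)
n_3 = (+0.6631, +0.7485)
n_4 = (+0.0439, +0.9990)
n_5 = (-0.6544, +0.7561)
n_6 = (-0.9956, +0.0936)
  (0,1): δ = 133.25°  ·
  (0,2): δ = 56.18°  ✓
  (0,3): δ = 13.27°  ✓
  (0,4): δ = 52.29°  ✓
  (0,5): δ = 95.69°  ·
  (0,6): δ = 139.44°  ·
  (1,2): δ = 102.93°  ·
  (1,3): δ = 33.47°  ✓
  (1,4): δ = 5.55°  ✓
  (1,5): δ = 48.94°  ✓
  (1,6): δ = 92.69°  ·
  (2,3): δ = 110.54°  ·
  (2,4): δ = 71.52°  ·
  (2,5): δ = 28.13°  ✓
  (2,6): δ = 15.62°  ✓
  (3,4): δ = 140.98°  ·
  (3,5): δ = 97.58°  ·
  (3,6): δ = 53.83°  ✓
  (4,5): δ = 136.61°  ·
  (4,6): δ = 92.85°  ·
  (5,6): δ = 136.25°  ·
antipodal pairs: 9

count = 9; pairs: (0,2), (0,3), (0,4), (1,3), (1,4), (1,5), (2,5), (2,6), (3,6)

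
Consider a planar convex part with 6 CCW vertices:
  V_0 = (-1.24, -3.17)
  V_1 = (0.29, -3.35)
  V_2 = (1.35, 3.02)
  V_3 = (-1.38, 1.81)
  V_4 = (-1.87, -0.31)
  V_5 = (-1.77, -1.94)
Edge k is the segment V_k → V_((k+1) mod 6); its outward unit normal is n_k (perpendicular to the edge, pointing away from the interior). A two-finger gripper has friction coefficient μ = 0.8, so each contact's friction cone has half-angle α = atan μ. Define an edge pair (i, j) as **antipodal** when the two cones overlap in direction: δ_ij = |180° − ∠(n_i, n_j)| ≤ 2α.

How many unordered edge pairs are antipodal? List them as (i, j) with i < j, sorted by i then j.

α = atan 0.8 = 38.66°;  2α = 77.32°
n_0 = (-0.1168, -0.9932)
n_1 = (+0.9864, -0.1641)
n_2 = (-0.4052, +0.9142)
n_3 = (-0.9743, +0.2252)
n_4 = (-0.9981, -0.0612)
n_5 = (-0.9184, -0.3957)
  (0,1): δ = 92.74°  ·
  (0,2): δ = 30.61°  ✓
  (0,3): δ = 83.70°  ·
  (0,4): δ = 100.22°  ·
  (0,5): δ = 120.02°  ·
  (1,2): δ = 56.65°  ✓
  (1,3): δ = 3.57°  ✓
  (1,4): δ = 12.96°  ✓
  (1,5): δ = 32.76°  ✓
  (2,3): δ = 126.92°  ·
  (2,4): δ = 110.39°  ·
  (2,5): δ = 90.59°  ·
  (3,4): δ = 163.47°  ·
  (3,5): δ = 143.67°  ·
  (4,5): δ = 160.20°  ·
antipodal pairs: 5

count = 5; pairs: (0,2), (1,2), (1,3), (1,4), (1,5)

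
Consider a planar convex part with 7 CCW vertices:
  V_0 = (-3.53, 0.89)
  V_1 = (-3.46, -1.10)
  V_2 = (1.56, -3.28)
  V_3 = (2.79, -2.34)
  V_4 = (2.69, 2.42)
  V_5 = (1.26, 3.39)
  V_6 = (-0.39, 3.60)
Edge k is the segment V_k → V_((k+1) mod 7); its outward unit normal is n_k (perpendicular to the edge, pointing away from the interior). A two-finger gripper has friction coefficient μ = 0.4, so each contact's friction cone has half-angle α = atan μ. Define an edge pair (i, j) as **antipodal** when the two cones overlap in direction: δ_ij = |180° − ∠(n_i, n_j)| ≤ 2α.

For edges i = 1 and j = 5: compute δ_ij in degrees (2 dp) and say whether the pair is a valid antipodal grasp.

δ = 16.22°, valid

α = atan 0.4 = 21.80°;  2α = 43.60°
edge 1: e_1 = (+5.02, -2.18);  n_1 = (-0.3983, -0.9172)
edge 5: e_5 = (-1.65, +0.21);  n_5 = (+0.1263, +0.9920)
∠(n_1, n_5) = 163.78°
δ = |180° − 163.78°| = 16.22°
16.22° ≤ 2α = 43.60°  →  valid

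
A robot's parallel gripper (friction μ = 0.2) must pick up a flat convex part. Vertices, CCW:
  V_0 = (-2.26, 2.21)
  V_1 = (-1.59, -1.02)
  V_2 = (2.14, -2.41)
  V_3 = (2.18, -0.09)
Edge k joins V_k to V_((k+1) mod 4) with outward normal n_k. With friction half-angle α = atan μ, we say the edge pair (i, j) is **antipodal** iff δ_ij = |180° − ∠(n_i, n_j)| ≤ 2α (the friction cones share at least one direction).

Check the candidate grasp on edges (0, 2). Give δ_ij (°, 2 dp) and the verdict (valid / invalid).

δ = 12.71°, valid

α = atan 0.2 = 11.31°;  2α = 22.62°
edge 0: e_0 = (+0.67, -3.23);  n_0 = (-0.9792, -0.2031)
edge 2: e_2 = (+0.04, +2.32);  n_2 = (+0.9999, -0.0172)
∠(n_0, n_2) = 167.29°
δ = |180° − 167.29°| = 12.71°
12.71° ≤ 2α = 22.62°  →  valid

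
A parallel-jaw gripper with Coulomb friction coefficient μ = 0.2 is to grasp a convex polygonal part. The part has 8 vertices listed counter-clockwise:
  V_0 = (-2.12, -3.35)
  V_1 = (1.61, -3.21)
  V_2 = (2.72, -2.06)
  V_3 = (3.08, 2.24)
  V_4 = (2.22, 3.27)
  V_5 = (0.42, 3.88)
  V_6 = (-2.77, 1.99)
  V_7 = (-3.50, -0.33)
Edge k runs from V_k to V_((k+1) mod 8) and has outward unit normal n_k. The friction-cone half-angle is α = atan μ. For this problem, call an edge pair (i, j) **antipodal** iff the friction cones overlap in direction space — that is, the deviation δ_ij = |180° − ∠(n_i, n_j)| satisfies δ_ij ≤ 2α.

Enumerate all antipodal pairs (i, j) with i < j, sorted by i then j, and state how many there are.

α = atan 0.2 = 11.31°;  2α = 22.62°
n_0 = (+0.0375, -0.9993)
n_1 = (+0.7195, -0.6945)
n_2 = (+0.9965, -0.0834)
n_3 = (+0.7676, +0.6409)
n_4 = (+0.3210, +0.9471)
n_5 = (-0.5097, +0.8603)
n_6 = (-0.9539, +0.3001)
n_7 = (-0.9095, -0.4156)
  (0,1): δ = 136.14°  ·
  (0,2): δ = 96.94°  ·
  (0,3): δ = 52.29°  ·
  (0,4): δ = 20.87°  ✓
  (0,5): δ = 28.50°  ·
  (0,6): δ = 70.38°  ·
  (0,7): δ = 112.41°  ·
  (1,2): δ = 140.80°  ·
  (1,3): δ = 96.15°  ·
  (1,4): δ = 64.73°  ·
  (1,5): δ = 15.37°  ✓
  (1,6): δ = 26.52°  ·
  (1,7): δ = 68.54°  ·
  (2,3): δ = 135.35°  ·
  (2,4): δ = 103.94°  ·
  (2,5): δ = 54.57°  ·
  (2,6): δ = 12.68°  ✓
  (2,7): δ = 29.34°  ·
  (3,4): δ = 148.58°  ·
  (3,5): δ = 99.21°  ·
  (3,6): δ = 57.33°  ·
  (3,7): δ = 15.30°  ✓
  (4,5): δ = 130.63°  ·
  (4,6): δ = 88.75°  ·
  (4,7): δ = 46.72°  ·
  (5,6): δ = 138.11°  ·
  (5,7): δ = 96.09°  ·
  (6,7): δ = 137.98°  ·
antipodal pairs: 4

count = 4; pairs: (0,4), (1,5), (2,6), (3,7)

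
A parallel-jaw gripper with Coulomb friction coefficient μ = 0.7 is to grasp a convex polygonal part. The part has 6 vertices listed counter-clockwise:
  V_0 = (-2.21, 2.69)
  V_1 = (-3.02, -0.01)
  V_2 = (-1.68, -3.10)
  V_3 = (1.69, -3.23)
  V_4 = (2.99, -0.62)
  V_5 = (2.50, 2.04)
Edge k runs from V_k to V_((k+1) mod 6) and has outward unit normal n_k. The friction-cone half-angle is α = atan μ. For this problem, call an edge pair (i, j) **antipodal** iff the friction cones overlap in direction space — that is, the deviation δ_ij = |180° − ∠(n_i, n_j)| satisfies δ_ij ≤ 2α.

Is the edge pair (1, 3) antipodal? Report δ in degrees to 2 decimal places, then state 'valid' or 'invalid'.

δ = 49.92°, valid

α = atan 0.7 = 34.99°;  2α = 69.98°
edge 1: e_1 = (+1.34, -3.09);  n_1 = (-0.9174, -0.3979)
edge 3: e_3 = (+1.30, +2.61);  n_3 = (+0.8951, -0.4458)
∠(n_1, n_3) = 130.08°
δ = |180° − 130.08°| = 49.92°
49.92° ≤ 2α = 69.98°  →  valid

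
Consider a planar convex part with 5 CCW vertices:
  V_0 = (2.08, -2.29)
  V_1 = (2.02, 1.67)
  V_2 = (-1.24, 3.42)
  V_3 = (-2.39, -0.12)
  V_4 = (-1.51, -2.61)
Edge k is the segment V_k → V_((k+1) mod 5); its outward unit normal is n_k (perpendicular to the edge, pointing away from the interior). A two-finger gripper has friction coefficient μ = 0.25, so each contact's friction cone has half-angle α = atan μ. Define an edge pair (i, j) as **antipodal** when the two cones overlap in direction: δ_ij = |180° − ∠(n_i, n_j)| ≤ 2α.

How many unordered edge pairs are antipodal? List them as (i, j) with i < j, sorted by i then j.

α = atan 0.25 = 14.04°;  2α = 28.07°
n_0 = (+0.9999, +0.0151)
n_1 = (+0.4730, +0.8811)
n_2 = (-0.9511, +0.3090)
n_3 = (-0.9429, -0.3332)
n_4 = (+0.0888, -0.9961)
  (0,1): δ = 119.10°  ·
  (0,2): δ = 18.86°  ✓
  (0,3): δ = 18.60°  ✓
  (0,4): δ = 94.23°  ·
  (1,2): δ = 79.77°  ·
  (1,3): δ = 42.31°  ·
  (1,4): δ = 33.32°  ·
  (2,3): δ = 142.54°  ·
  (2,4): δ = 66.91°  ·
  (3,4): δ = 104.37°  ·
antipodal pairs: 2

count = 2; pairs: (0,2), (0,3)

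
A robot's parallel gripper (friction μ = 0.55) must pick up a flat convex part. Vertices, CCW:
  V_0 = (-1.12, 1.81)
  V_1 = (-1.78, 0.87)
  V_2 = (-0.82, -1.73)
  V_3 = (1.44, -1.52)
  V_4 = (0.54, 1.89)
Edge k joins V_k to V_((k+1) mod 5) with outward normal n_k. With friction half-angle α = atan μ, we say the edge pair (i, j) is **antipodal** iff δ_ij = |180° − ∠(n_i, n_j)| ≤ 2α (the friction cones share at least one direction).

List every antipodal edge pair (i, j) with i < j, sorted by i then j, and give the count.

α = atan 0.55 = 28.81°;  2α = 57.62°
n_0 = (-0.8184, +0.5746)
n_1 = (-0.9381, -0.3464)
n_2 = (+0.0925, -0.9957)
n_3 = (+0.9669, +0.2552)
n_4 = (-0.0481, +0.9988)
  (0,1): δ = 124.66°  ·
  (0,2): δ = 49.62°  ✓
  (0,3): δ = 49.86°  ✓
  (0,4): δ = 127.83°  ·
  (1,2): δ = 104.96°  ·
  (1,3): δ = 5.48°  ✓
  (1,4): δ = 72.49°  ·
  (2,3): δ = 80.52°  ·
  (2,4): δ = 2.55°  ✓
  (3,4): δ = 102.03°  ·
antipodal pairs: 4

count = 4; pairs: (0,2), (0,3), (1,3), (2,4)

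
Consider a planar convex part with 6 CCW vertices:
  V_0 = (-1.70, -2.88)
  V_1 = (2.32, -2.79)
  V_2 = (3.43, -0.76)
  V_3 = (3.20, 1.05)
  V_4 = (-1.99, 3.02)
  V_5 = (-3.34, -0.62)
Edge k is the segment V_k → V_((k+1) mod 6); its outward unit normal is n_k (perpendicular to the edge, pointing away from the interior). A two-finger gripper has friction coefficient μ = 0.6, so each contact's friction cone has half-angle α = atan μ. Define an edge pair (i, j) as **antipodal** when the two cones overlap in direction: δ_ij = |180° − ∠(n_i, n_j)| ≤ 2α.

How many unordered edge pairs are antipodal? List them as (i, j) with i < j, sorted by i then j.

α = atan 0.6 = 30.96°;  2α = 61.93°
n_0 = (+0.0224, -0.9997)
n_1 = (+0.8774, -0.4798)
n_2 = (+0.9920, +0.1261)
n_3 = (+0.3549, +0.9349)
n_4 = (-0.9376, +0.3477)
n_5 = (-0.8094, -0.5873)
  (0,1): δ = 119.95°  ·
  (0,2): δ = 84.04°  ·
  (0,3): δ = 22.07°  ✓
  (0,4): δ = 68.37°  ·
  (0,5): δ = 124.68°  ·
  (1,2): δ = 144.09°  ·
  (1,3): δ = 82.12°  ·
  (1,4): δ = 8.32°  ✓
  (1,5): δ = 64.64°  ·
  (2,3): δ = 118.03°  ·
  (2,4): δ = 27.59°  ✓
  (2,5): δ = 28.73°  ✓
  (3,4): δ = 89.56°  ·
  (3,5): δ = 33.25°  ✓
  (4,5): δ = 123.68°  ·
antipodal pairs: 5

count = 5; pairs: (0,3), (1,4), (2,4), (2,5), (3,5)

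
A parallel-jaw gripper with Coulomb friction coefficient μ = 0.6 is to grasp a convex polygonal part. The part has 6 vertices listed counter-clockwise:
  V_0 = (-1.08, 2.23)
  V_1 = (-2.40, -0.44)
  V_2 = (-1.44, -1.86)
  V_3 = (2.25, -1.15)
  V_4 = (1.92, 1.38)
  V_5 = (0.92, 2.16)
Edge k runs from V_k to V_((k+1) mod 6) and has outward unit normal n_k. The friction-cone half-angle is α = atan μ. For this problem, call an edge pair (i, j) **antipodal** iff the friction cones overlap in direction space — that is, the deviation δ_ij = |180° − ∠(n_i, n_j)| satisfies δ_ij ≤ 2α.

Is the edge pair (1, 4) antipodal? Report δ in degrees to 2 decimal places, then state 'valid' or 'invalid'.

δ = 17.98°, valid

α = atan 0.6 = 30.96°;  2α = 61.93°
edge 1: e_1 = (+0.96, -1.42);  n_1 = (-0.8284, -0.5601)
edge 4: e_4 = (-1.00, +0.78);  n_4 = (+0.6150, +0.7885)
∠(n_1, n_4) = 162.02°
δ = |180° − 162.02°| = 17.98°
17.98° ≤ 2α = 61.93°  →  valid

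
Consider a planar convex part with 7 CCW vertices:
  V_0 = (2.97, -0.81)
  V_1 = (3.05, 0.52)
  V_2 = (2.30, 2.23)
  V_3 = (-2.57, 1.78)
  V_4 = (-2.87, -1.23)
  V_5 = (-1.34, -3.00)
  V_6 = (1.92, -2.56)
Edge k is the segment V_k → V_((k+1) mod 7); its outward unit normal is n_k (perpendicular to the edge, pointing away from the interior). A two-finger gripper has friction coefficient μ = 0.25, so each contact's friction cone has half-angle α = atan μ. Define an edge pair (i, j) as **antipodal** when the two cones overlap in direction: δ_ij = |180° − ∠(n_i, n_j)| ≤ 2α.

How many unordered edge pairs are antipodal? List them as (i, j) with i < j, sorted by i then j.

α = atan 0.25 = 14.04°;  2α = 28.07°
n_0 = (+0.9982, -0.0600)
n_1 = (+0.9158, +0.4017)
n_2 = (-0.0920, +0.9958)
n_3 = (-0.9951, +0.0992)
n_4 = (-0.7565, -0.6540)
n_5 = (+0.1338, -0.9910)
n_6 = (+0.8575, -0.5145)
  (0,1): δ = 152.88°  ·
  (0,2): δ = 81.28°  ·
  (0,3): δ = 2.25°  ✓
  (0,4): δ = 44.28°  ·
  (0,5): δ = 101.13°  ·
  (0,6): δ = 152.48°  ·
  (1,2): δ = 108.40°  ·
  (1,3): δ = 29.37°  ·
  (1,4): δ = 17.16°  ✓
  (1,5): δ = 74.00°  ·
  (1,6): δ = 125.35°  ·
  (2,3): δ = 100.97°  ·
  (2,4): δ = 54.44°  ·
  (2,5): δ = 2.41°  ✓
  (2,6): δ = 53.76°  ·
  (3,4): δ = 133.47°  ·
  (3,5): δ = 76.62°  ·
  (3,6): δ = 25.27°  ✓
  (4,5): δ = 123.15°  ·
  (4,6): δ = 71.80°  ·
  (5,6): δ = 128.65°  ·
antipodal pairs: 4

count = 4; pairs: (0,3), (1,4), (2,5), (3,6)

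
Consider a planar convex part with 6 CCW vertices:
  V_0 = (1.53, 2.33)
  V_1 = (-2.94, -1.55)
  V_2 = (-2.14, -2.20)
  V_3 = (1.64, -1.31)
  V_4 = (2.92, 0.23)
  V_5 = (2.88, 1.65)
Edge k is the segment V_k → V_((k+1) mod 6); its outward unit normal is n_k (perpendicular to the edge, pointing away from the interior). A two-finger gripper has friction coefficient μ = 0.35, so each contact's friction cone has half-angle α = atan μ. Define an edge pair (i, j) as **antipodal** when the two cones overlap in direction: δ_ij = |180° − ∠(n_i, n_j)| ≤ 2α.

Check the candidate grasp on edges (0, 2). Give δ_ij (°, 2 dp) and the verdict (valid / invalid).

δ = 27.71°, valid

α = atan 0.35 = 19.29°;  2α = 38.58°
edge 0: e_0 = (-4.47, -3.88);  n_0 = (-0.6555, +0.7552)
edge 2: e_2 = (+3.78, +0.89);  n_2 = (+0.2292, -0.9734)
∠(n_0, n_2) = 152.29°
δ = |180° − 152.29°| = 27.71°
27.71° ≤ 2α = 38.58°  →  valid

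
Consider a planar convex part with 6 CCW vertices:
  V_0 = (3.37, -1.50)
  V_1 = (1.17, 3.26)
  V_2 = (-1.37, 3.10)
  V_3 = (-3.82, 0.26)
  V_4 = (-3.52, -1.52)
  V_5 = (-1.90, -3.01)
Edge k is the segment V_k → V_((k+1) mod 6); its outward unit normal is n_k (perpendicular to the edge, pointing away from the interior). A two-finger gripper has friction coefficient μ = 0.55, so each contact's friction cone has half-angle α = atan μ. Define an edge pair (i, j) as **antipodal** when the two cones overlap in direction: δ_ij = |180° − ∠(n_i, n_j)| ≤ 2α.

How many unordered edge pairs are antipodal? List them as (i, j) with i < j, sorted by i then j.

count = 5; pairs: (0,3), (0,4), (1,4), (1,5), (2,5)

α = atan 0.55 = 28.81°;  2α = 57.62°
n_0 = (+0.9077, +0.4195)
n_1 = (-0.0629, +0.9980)
n_2 = (-0.7572, +0.6532)
n_3 = (-0.9861, -0.1662)
n_4 = (-0.6770, -0.7360)
n_5 = (+0.2754, -0.9613)
  (0,1): δ = 111.20°  ·
  (0,2): δ = 65.59°  ·
  (0,3): δ = 15.24°  ✓
  (0,4): δ = 22.59°  ✓
  (0,5): δ = 81.18°  ·
  (1,2): δ = 134.39°  ·
  (1,3): δ = 84.04°  ·
  (1,4): δ = 46.21°  ✓
  (1,5): δ = 12.38°  ✓
  (2,3): δ = 129.65°  ·
  (2,4): δ = 91.82°  ·
  (2,5): δ = 33.23°  ✓
  (3,4): δ = 142.17°  ·
  (3,5): δ = 83.58°  ·
  (4,5): δ = 121.41°  ·
antipodal pairs: 5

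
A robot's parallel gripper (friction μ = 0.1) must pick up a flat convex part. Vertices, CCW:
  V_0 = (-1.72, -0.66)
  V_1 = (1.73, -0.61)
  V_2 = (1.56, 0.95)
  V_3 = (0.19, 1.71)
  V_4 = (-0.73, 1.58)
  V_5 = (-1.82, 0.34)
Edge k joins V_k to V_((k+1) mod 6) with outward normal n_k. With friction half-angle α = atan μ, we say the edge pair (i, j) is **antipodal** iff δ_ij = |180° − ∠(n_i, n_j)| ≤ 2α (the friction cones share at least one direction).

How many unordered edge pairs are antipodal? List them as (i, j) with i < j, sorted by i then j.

α = atan 0.1 = 5.71°;  2α = 11.42°
n_0 = (+0.0145, -0.9999)
n_1 = (+0.9941, +0.1083)
n_2 = (+0.4851, +0.8745)
n_3 = (-0.1399, +0.9902)
n_4 = (-0.7511, +0.6602)
n_5 = (-0.9950, -0.0995)
  (0,1): δ = 84.61°  ·
  (0,2): δ = 29.85°  ·
  (0,3): δ = 7.21°  ✓
  (0,4): δ = 47.85°  ·
  (0,5): δ = 94.88°  ·
  (1,2): δ = 125.24°  ·
  (1,3): δ = 88.18°  ·
  (1,4): δ = 47.54°  ·
  (1,5): δ = 0.51°  ✓
  (2,3): δ = 142.94°  ·
  (2,4): δ = 102.30°  ·
  (2,5): δ = 55.27°  ·
  (3,4): δ = 139.36°  ·
  (3,5): δ = 92.33°  ·
  (4,5): δ = 132.97°  ·
antipodal pairs: 2

count = 2; pairs: (0,3), (1,5)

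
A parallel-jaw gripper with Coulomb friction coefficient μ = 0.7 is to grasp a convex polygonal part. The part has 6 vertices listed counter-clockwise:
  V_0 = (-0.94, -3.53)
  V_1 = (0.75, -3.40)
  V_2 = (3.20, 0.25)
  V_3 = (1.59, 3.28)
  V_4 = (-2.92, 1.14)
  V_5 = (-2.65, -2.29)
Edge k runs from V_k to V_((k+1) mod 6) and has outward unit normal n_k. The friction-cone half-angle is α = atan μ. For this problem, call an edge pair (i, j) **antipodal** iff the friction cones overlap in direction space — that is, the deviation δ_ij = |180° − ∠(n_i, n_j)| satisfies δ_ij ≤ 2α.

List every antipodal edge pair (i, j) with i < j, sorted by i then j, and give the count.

α = atan 0.7 = 34.99°;  2α = 69.98°
n_0 = (+0.0767, -0.9971)
n_1 = (+0.8303, -0.5573)
n_2 = (+0.8831, +0.4692)
n_3 = (-0.4287, +0.9035)
n_4 = (-0.9969, -0.0785)
n_5 = (-0.5870, -0.8096)
  (0,1): δ = 128.27°  ·
  (0,2): δ = 66.41°  ✓
  (0,3): δ = 20.99°  ✓
  (0,4): δ = 90.10°  ·
  (0,5): δ = 139.65°  ·
  (1,2): δ = 118.15°  ·
  (1,3): δ = 30.74°  ✓
  (1,4): δ = 38.37°  ✓
  (1,5): δ = 87.92°  ·
  (2,3): δ = 92.60°  ·
  (2,4): δ = 23.48°  ✓
  (2,5): δ = 26.07°  ✓
  (3,4): δ = 110.88°  ·
  (3,5): δ = 61.33°  ✓
  (4,5): δ = 130.45°  ·
antipodal pairs: 7

count = 7; pairs: (0,2), (0,3), (1,3), (1,4), (2,4), (2,5), (3,5)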